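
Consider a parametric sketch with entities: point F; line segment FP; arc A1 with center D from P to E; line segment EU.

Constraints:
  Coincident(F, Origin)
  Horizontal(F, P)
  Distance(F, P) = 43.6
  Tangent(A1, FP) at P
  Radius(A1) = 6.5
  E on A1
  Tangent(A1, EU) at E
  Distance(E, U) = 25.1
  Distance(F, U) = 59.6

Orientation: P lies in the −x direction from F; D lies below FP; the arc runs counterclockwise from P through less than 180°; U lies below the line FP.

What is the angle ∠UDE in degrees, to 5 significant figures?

75.481°

F is at the origin; F and P share the same y with |FP| = 43.6 and P on the −x side, so P = (-43.600, 0.0000). Since A1 is tangent to FP there, DP ⟂ FP, so D = P + (0, -6.5) = (-43.600, -6.5000). Since DE ⟂ EU (tangency), |DU| = √(6.5² + 25.1²) = 25.928 regardless of where E sits on A1. So U lies on both circle(F, 59.6) and circle(D, 25.928); the below-FP intersection is U = (-50.621, -31.459). E is the foot of the tangent from U: E = (-50.099, -6.3648).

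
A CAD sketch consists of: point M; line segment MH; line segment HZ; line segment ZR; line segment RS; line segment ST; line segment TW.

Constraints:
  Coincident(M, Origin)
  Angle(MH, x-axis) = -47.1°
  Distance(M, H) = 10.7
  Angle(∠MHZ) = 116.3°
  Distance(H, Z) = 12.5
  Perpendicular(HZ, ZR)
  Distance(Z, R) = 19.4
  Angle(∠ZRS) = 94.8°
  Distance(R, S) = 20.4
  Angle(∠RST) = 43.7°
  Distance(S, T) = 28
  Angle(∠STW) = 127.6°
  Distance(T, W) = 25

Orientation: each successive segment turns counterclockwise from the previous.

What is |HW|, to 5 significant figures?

35.714

∠RST = 43.7° gives ST at -31.900° from the x-axis; with |ST| = 28.0, T = (17.523, -4.6436). ∠STW = 127.6° gives TW at 20.500° from the x-axis; with |TW| = 25.0, W = (40.940, 4.1115). Then |HW| = |W − H| = 35.714.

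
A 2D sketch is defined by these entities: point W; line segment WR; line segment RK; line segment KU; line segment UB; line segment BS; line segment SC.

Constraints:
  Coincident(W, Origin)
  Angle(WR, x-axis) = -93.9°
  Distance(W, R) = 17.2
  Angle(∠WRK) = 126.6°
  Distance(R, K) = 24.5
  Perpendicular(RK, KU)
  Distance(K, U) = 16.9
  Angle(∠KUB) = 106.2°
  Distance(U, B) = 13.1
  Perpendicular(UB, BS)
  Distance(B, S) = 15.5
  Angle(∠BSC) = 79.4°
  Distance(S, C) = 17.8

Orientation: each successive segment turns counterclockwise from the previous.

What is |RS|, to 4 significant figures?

9.479

W is at the origin; WR runs at -93.9° with length 17.2, so R = (-1.170, -17.16). ∠WRK = 126.6° gives RK at -40.50° from the x-axis; with |RK| = 24.5, K = (17.46, -33.07). RK is perpendicular to KU, so KU runs at 49.50°; with |KU| = 16.9, U = (28.44, -20.22). ∠KUB = 106.2° gives UB at 123.3° from the x-axis; with |UB| = 13.1, B = (21.24, -9.272). UB ⟂ BS, so BS runs at -146.7°; with |BS| = 15.5, S = (8.289, -17.78). Then |RS| = |S − R| = 9.479.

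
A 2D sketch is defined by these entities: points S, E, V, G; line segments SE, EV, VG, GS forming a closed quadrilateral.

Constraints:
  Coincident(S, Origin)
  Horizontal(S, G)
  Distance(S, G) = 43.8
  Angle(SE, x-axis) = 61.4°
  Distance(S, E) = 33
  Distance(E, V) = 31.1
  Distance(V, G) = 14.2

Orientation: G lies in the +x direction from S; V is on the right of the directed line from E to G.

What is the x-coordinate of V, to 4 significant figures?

29.64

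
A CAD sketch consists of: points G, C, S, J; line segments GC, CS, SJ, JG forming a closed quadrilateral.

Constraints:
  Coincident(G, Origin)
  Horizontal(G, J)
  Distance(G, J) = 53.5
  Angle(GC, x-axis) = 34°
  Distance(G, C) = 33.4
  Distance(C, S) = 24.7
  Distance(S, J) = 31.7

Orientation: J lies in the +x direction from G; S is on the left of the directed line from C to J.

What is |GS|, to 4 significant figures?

58.08

G is at the origin; GJ is horizontal with |GJ| = 53.5 and J in +x, so J = (53.5, 0). GC runs at 34.0° with |GC| = 33.4, so C = (27.69, 18.68). S is determined by |CS| = 24.7 and |SJ| = 31.7 together: it lies at the intersection of circle(C, 24.7) and circle(J, 31.7). With |CJ| = 31.86, the foot of the radical line on CJ is 9.733 from C and the perpendicular offset is √(24.7² − 9.733²) = 22.70. Taking the left-of-CJ solution: S = (48.88, 31.36).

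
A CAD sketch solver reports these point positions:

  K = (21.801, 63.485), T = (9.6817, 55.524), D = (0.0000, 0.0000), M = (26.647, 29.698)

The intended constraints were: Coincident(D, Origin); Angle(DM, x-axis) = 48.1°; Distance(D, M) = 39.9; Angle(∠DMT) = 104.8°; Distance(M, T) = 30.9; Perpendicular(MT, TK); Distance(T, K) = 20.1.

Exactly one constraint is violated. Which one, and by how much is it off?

Distance(T, K) = 20.1 — off by 5.60.

D = (0.00, 0.00) ✓; DM at 48.10° ✓; |DM| = 39.90 ✓; ∠DMT = 104.8° ✓; |MT| = 30.90 ✓; ∠(MT, TK) = 90.00° ✓; |TK| = 14.50 ✗.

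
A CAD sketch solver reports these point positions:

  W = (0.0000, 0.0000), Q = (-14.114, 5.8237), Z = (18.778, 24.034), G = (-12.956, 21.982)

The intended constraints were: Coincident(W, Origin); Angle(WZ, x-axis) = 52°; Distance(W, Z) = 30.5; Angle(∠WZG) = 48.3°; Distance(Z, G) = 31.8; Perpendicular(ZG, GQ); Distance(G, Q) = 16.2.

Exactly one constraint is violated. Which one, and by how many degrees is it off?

Perpendicular(ZG, GQ) — off by 7.80°.

W = (0.00, 0.00) ✓; WZ at 52.00° ✓; |WZ| = 30.50 ✓; ∠WZG = 48.30° ✓; |ZG| = 31.80 ✓; ∠(ZG, GQ) = 82.20° ✗; |GQ| = 16.20 ✓.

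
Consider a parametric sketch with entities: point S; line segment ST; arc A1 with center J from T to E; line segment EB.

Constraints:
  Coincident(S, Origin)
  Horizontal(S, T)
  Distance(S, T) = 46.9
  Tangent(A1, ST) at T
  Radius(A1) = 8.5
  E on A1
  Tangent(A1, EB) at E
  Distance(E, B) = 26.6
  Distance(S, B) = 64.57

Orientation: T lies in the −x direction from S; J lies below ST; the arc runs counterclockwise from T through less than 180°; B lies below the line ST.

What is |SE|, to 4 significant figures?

56.11

Checks: |JE| = 8.500 ✓; ∠(JE, EB) = 90.00° ✓; |EB| = 26.60 ✓; |SB| = 64.57 ✓.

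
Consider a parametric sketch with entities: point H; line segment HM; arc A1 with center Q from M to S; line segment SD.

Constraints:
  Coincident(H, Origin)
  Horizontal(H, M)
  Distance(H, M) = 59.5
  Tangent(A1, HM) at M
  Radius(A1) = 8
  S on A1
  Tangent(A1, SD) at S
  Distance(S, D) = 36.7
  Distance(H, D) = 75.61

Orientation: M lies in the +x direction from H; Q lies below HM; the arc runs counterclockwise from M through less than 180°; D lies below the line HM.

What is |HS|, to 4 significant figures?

52.66

H is at the origin; HM is horizontal with |HM| = 59.5 and M on the +x side, so M = (59.50, 0.000). A1 meets HM tangentially, so QM is at right angles to HM, so Q = M + (0, -8) = (59.50, -8.000). Since QS ⟂ SD (tangency), |QD| = √(8.0² + 36.7²) = 37.56 regardless of where S sits on A1. So D lies on both circle(H, 75.61) and circle(Q, 37.56); the below-HM intersection is D = (60.35, -45.55). S is the foot of the tangent from D: S = (51.72, -9.880).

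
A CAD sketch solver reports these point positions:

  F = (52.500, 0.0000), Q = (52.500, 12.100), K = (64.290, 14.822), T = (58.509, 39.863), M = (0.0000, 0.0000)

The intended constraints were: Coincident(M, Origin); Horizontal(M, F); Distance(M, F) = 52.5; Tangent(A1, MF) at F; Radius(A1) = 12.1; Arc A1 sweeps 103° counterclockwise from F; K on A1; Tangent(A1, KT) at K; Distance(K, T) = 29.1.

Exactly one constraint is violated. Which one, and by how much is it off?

Distance(K, T) = 29.1 — off by 3.40.

M = (0.00, 0.00) ✓; M.y = 0.00, F.y = 0.00 ✓; |MF| = 52.50 ✓; ∠(QF, FM) = 90.00° ✓; |QF| = 12.10 ✓; bearing(Q→K) − bearing(Q→F) = 103.0° ✓; |QK| = 12.10 ✓; ∠(QK, KT) = 90.00° ✓; |KT| = 25.70 ✗.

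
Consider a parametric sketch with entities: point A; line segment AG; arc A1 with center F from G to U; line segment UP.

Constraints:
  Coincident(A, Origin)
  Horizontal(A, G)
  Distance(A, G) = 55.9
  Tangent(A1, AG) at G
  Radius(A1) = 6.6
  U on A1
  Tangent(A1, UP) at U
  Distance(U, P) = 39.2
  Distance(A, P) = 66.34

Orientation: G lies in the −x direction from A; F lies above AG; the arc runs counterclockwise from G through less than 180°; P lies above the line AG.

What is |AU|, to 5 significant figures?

49.718

A is at the origin; AG is horizontal with |AG| = 55.9 and G on the −x side, so G = (-55.900, 0.0000). A1 meets AG tangentially, so FG is at right angles to AG, so F = G + (0, 6.6) = (-55.900, 6.6000). Since FU ⟂ UP (tangency), |FP| = √(6.6² + 39.2²) = 39.752 regardless of where U sits on A1. So P lies on both circle(A, 66.34) and circle(F, 39.752); the above-AG intersection is P = (-48.187, 45.596). U is the foot of the tangent from P: U = (-49.303, 6.4121).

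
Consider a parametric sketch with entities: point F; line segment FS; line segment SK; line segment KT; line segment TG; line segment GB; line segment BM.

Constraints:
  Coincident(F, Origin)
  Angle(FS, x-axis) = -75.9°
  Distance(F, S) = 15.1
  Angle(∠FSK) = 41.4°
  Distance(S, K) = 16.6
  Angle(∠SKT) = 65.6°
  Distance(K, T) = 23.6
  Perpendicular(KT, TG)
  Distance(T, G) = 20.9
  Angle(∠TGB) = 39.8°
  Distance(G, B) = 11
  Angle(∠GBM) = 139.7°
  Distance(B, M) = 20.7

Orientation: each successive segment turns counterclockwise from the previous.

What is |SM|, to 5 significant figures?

25.371

F is at the origin; FS runs at -75.9° with length 15.1, so S = (3.6786, -14.645). ∠FSK = 41.4° gives SK at 62.700° from the x-axis; with |SK| = 16.6, K = (11.292, 0.10598). ∠SKT = 65.6° gives KT at 177.10° from the x-axis; with |KT| = 23.6, T = (-12.278, 1.3000). KT ⟂ TG, so TG runs at -92.900°; with |TG| = 20.9, G = (-13.335, -19.573). ∠TGB = 39.8° gives GB at 47.300° from the x-axis; with |GB| = 11.0, B = (-5.8752, -11.489). ∠GBM = 139.7° gives BM at 87.600° from the x-axis; with |BM| = 20.7, M = (-5.0084, 9.1926). Then |SM| = |M − S| = 25.371.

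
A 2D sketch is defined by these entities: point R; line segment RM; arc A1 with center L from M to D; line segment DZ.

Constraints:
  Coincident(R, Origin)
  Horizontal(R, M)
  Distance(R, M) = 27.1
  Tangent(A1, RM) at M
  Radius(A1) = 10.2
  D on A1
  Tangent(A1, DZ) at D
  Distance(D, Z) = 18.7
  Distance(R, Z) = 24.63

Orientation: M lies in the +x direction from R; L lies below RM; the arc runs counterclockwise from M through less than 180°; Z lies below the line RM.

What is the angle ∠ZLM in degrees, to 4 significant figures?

125.6°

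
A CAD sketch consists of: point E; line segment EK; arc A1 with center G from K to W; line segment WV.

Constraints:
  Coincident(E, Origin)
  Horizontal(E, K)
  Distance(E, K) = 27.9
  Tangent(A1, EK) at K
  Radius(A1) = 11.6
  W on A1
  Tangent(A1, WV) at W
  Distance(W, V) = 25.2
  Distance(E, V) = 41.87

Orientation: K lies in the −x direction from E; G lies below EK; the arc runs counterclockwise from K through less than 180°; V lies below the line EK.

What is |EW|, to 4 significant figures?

41.18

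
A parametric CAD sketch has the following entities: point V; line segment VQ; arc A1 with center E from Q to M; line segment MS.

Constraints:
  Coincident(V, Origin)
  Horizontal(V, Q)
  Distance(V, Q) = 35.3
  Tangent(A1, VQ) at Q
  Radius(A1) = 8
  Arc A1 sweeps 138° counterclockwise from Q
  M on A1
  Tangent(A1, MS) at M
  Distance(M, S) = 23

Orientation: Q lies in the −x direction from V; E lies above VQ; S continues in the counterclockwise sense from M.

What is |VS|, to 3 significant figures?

55.4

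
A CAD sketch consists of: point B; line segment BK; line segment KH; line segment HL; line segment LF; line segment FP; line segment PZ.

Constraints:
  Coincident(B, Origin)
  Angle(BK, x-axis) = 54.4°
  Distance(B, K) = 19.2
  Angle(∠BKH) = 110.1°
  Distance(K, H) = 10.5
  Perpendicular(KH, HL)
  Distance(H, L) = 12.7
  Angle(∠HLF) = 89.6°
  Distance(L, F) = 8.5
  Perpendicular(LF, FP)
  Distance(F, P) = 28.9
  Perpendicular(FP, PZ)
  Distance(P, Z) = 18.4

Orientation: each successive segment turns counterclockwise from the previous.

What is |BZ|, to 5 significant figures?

43.667

B is at the origin; BK runs at 54.4° with length 19.2, so K = (11.177, 15.612). ∠BKH = 110.1° gives KH at 124.30° from the x-axis; with |KH| = 10.5, H = (5.2597, 24.286). KH is perpendicular to HL, so HL runs at -145.70°; with |HL| = 12.7, L = (-5.2317, 17.129). ∠HLF = 89.6° gives LF at -55.300° from the x-axis; with |LF| = 8.5, F = (-0.39283, 10.141). LF is perpendicular to FP, so FP runs at 34.700°; with |FP| = 28.9, P = (23.367, 26.593). FP is perpendicular to PZ, so PZ runs at 124.70°; with |PZ| = 18.4, Z = (12.892, 41.720). Then |BZ| = |Z − B| = 43.667.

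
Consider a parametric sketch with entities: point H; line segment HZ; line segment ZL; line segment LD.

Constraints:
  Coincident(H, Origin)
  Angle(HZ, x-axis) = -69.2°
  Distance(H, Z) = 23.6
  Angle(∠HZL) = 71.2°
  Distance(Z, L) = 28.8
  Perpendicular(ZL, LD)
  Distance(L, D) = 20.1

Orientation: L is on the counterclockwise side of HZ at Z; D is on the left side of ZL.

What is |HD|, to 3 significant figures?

21.3

H is at the origin; HZ runs at -69.2° with length 23.6, so Z = 23.6·(cos -69.2°, sin -69.2°) = (8.38, -22.1). ∠HZL = 71.2°, so ZL runs at -69.2° + (180° − 71.2°) = 39.6° from the x-axis; with |ZL| = 28.8, L = Z + 28.8·(cos 39.6°, sin 39.6°) = (30.6, -3.70). ZL ⟂ LD; with |LD| = 20.1 on the left of ZL, D = L + 20.1·(-0.637, 0.771) = (17.8, 11.8). Then |HD| = |D − H| = 21.3.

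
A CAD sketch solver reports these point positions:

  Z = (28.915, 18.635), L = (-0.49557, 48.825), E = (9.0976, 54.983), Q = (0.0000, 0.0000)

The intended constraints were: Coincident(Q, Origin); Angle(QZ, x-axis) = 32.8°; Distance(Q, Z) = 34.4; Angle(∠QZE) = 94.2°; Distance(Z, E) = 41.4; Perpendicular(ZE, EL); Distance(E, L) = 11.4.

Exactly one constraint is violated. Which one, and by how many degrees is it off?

Perpendicular(ZE, EL) — off by 4.10°.

Q = (0.00, 0.00) ✓; QZ at 32.80° ✓; |QZ| = 34.40 ✓; ∠QZE = 94.20° ✓; |ZE| = 41.40 ✓; ∠(ZE, EL) = 94.10° ✗; |EL| = 11.40 ✓.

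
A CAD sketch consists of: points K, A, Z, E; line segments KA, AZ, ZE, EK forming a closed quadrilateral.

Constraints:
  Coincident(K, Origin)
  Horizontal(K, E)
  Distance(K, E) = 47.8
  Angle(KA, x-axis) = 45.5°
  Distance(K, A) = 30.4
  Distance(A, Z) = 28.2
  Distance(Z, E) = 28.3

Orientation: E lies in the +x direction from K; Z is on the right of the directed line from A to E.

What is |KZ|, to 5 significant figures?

21.273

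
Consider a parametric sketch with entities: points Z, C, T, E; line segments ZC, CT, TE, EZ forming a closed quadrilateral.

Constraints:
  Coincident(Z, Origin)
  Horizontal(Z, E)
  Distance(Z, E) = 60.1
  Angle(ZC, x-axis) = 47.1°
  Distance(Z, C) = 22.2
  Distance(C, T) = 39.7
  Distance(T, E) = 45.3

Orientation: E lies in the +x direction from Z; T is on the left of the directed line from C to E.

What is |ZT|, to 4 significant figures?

61.84

Z is at the origin; ZE is horizontal with |ZE| = 60.1 and E in +x, so E = (60.1, 0). ZC runs at 47.1° with |ZC| = 22.2, so C = (15.11, 16.26). T is determined by |CT| = 39.7 and |TE| = 45.3 together: it lies at the intersection of circle(C, 39.7) and circle(E, 45.3). With |CE| = 47.84, the foot of the radical line on CE is 18.94 from C and the perpendicular offset is √(39.7² − 18.94²) = 34.89. Taking the left-of-CE solution: T = (44.79, 42.63).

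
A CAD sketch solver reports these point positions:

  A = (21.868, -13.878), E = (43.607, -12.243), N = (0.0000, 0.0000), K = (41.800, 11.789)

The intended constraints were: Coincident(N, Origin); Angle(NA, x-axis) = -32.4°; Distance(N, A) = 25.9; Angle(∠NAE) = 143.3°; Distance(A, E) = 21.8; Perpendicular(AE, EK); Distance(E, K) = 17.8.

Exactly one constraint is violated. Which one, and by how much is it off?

Distance(E, K) = 17.8 — off by 6.30.

N = (0.00, 0.00) ✓; NA at -32.40° ✓; |NA| = 25.90 ✓; ∠NAE = 143.3° ✓; |AE| = 21.80 ✓; ∠(AE, EK) = 90.00° ✓; |EK| = 24.10 ✗.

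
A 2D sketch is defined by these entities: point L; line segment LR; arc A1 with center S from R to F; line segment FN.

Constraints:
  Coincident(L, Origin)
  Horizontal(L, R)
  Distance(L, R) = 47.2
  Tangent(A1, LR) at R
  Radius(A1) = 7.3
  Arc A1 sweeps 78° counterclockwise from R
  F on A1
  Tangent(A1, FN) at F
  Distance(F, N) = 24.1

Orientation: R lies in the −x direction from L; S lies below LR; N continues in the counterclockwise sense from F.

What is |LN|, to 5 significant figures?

66.214

L is at the origin; LR is horizontal with |LR| = 47.2 and R on the −x side, so R = (-47.200, 0.0000). Since A1 is tangent to LR there, SR ⟂ LR, so S = R + (0, -7.3) = (-47.200, -7.3000). On A1, R sits at bearing 90° from S; a 78° counterclockwise sweep puts F at bearing 168°, so F = S + 7.3·(cos 168°, sin 168°) = (-54.340, -5.7822). Since A1 is tangent to FN there, SF ⟂ FN, so FN runs along (−sin 168°, cos 168°); with |FN| = 24.1, N = (-59.351, -29.356). Then |LN| = |N − L| = 66.214.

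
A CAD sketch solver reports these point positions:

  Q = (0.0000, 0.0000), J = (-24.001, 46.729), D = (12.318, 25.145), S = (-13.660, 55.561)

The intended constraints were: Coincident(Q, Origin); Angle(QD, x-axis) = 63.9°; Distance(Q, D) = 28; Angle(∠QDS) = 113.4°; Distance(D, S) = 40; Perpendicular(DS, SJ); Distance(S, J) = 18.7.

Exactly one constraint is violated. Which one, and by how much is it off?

Distance(S, J) = 18.7 — off by 5.10.

Q = (0.00, 0.00) ✓; QD at 63.90° ✓; |QD| = 28.00 ✓; ∠QDS = 113.4° ✓; |DS| = 40.00 ✓; ∠(DS, SJ) = 90.00° ✓; |SJ| = 13.60 ✗.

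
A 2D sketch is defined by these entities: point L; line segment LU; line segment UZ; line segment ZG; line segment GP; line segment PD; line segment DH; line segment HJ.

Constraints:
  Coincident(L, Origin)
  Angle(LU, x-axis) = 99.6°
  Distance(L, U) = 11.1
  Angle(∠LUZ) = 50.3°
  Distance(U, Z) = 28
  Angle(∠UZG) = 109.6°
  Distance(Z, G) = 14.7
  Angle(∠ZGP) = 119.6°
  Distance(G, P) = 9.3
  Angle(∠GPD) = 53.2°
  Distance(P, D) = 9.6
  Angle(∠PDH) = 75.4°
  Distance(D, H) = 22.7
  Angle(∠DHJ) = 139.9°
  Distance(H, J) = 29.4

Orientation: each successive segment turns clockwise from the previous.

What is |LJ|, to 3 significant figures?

66.5

∠PDH = 75.4° gives DH at -32.3° from the x-axis; with |DH| = 22.7, H = (33.0, -23.6). ∠DHJ = 139.9° gives HJ at -72.4° from the x-axis; with |HJ| = 29.4, J = (41.9, -51.6). Then |LJ| = |J − L| = 66.5.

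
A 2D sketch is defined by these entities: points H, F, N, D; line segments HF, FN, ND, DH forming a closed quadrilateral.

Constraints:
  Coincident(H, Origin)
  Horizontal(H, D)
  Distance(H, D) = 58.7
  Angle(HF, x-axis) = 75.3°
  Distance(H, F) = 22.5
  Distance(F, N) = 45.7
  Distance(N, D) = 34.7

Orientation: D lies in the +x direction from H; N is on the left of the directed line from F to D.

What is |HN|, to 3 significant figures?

60.1

Checks: |FN| = 45.70 ✓; |ND| = 34.70 ✓.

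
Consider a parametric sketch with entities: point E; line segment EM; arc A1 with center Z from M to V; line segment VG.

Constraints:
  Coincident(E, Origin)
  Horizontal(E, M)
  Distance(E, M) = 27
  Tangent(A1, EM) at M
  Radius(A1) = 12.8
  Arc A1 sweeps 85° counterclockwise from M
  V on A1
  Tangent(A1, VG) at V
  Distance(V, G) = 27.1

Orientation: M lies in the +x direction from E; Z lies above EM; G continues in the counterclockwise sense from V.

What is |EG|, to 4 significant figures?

57.18

E is at the origin; E and M share the same y with |EM| = 27.0 and M on the +x side, so M = (27.00, 0.000). A1 meets EM tangentially, so ZM is at right angles to EM, so Z = M + (0, 12.8) = (27.00, 12.80). On A1, M sits at bearing -90° from Z; an 85° counterclockwise sweep puts V at bearing -5°, so V = Z + 12.8·(cos -5°, sin -5°) = (39.75, 11.68). Since A1 is tangent to VG there, ZV ⟂ VG, so VG runs along (−sin -5°, cos -5°); with |VG| = 27.1, G = (42.11, 38.68). Then |EG| = |G − E| = 57.18.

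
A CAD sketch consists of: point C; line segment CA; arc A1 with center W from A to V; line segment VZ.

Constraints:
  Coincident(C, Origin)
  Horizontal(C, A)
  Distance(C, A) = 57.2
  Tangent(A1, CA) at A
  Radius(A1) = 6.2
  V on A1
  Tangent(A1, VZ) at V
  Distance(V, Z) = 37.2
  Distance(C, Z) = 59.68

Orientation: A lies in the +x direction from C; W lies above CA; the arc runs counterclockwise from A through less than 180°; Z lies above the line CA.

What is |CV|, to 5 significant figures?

63.204

C is at the origin; CA is horizontal with |CA| = 57.2 and A on the +x side, so A = (57.200, 0.0000). Tangency of A1 to CA means the radius WA is perpendicular to CA, so W = A + (0, 6.2) = (57.200, 6.2000). Since WV ⟂ VZ (tangency), |WZ| = √(6.2² + 37.2²) = 37.713 regardless of where V sits on A1. So Z lies on both circle(C, 59.68) and circle(W, 37.713); the above-CA intersection is Z = (43.171, 41.207). V is the foot of the tangent from Z: V = (62.498, 9.4211).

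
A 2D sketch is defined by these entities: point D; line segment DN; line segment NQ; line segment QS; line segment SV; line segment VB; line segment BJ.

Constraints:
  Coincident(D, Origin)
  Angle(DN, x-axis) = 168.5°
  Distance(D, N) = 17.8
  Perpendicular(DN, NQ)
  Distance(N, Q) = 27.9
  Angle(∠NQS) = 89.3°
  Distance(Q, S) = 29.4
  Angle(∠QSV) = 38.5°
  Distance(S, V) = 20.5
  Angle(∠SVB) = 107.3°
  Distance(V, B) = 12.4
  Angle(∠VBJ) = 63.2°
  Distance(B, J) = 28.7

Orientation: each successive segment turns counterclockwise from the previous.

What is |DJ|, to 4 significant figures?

37.19

D is at the origin; DN runs at 168.5° with length 17.8, so N = (-17.44, 3.549). DN is perpendicular to NQ, so NQ runs at -101.5°; with |NQ| = 27.9, Q = (-23.01, -23.79). ∠NQS = 89.3° gives QS at -10.80° from the x-axis; with |QS| = 29.4, S = (5.874, -29.30). ∠QSV = 38.5° gives SV at 130.7° from the x-axis; with |SV| = 20.5, V = (-7.494, -13.76). ∠SVB = 107.3° gives VB at -156.6° from the x-axis; with |VB| = 12.4, B = (-18.87, -18.68). ∠VBJ = 63.2° gives BJ at -39.80° from the x-axis; with |BJ| = 28.7, J = (3.176, -37.05). Then |DJ| = |J − D| = 37.19.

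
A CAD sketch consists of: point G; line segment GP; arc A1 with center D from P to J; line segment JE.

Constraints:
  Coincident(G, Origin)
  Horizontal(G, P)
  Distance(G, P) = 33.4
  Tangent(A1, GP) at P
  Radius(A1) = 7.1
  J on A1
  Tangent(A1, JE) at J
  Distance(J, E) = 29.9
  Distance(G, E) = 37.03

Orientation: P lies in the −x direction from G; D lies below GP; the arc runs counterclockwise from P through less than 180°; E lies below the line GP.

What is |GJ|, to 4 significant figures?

40.23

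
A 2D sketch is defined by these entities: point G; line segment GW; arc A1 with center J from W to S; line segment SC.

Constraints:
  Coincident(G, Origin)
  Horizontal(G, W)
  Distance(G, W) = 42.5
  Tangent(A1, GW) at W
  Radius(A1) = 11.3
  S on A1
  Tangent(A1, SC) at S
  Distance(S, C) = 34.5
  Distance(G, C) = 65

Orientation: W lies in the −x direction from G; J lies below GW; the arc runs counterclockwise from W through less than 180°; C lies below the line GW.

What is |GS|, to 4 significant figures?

55.28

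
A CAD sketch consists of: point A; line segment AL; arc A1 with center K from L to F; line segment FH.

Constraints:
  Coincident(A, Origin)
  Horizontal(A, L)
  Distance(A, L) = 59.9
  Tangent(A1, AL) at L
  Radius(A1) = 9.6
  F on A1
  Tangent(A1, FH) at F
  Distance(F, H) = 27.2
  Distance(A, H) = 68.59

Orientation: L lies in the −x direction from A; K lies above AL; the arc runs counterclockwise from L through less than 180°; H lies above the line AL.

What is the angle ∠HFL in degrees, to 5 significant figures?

128.26°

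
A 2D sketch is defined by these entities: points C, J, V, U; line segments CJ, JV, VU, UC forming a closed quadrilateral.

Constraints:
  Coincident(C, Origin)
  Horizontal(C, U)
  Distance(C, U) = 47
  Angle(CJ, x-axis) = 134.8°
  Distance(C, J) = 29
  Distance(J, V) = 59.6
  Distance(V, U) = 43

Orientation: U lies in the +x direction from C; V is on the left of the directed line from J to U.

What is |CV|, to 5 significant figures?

54.482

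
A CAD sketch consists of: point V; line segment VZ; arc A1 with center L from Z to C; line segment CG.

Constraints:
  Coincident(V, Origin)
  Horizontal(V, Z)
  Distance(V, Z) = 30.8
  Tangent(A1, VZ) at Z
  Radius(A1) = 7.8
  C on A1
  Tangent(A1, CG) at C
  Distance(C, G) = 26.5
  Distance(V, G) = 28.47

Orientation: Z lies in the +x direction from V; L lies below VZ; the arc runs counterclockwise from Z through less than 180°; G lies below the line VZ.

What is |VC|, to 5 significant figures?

24.411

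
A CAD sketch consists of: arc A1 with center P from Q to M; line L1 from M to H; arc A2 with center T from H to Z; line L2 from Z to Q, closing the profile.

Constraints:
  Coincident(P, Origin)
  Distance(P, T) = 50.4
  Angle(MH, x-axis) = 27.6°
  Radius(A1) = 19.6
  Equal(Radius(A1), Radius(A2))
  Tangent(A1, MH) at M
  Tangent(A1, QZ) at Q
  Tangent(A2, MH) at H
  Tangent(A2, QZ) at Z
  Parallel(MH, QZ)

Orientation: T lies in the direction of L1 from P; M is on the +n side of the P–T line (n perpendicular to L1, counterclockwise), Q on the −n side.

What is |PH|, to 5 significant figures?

54.077

Tangency of A1 to both parallel lines with radius 19.6 puts M and Q at P ± 19.6·n: M = (-9.0806, 17.370), Q = (9.0806, -17.370). Equal radii place H and Z the same way about T: H = T + 19.6·n = (35.584, 40.720), Z = T − 19.6·n = (53.745, 5.9805). Then |PH| = |H − P| = 54.077.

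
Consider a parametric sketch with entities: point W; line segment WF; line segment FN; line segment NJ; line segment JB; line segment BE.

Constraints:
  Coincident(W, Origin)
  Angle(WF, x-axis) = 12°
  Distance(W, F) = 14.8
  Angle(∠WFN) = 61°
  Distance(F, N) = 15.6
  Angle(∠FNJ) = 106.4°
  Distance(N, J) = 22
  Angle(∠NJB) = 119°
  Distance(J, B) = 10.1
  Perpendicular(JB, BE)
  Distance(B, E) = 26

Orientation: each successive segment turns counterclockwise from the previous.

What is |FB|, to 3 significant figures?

31.9

∠FNJ = 106.4° gives NJ at -155° from the x-axis; with |NJ| = 22.0, J = (-15.8, 5.69). ∠NJB = 119.0° gives JB at -94.4° from the x-axis; with |JB| = 10.1, B = (-16.5, -4.38). Then |FB| = |B − F| = 31.9.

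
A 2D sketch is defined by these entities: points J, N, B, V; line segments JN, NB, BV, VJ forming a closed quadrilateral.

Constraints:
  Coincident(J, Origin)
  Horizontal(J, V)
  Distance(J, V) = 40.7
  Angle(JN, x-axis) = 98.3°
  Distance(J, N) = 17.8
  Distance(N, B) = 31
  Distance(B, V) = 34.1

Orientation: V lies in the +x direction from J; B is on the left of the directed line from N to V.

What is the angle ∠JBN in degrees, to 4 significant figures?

25.36°

J is at the origin; J and V share the same y with |JV| = 40.7 and V in +x, so V = (40.7, 0). JN runs at 98.3° with |JN| = 17.8, so N = (-2.570, 17.61). B is determined by |NB| = 31.0 and |BV| = 34.1 together: it lies at the intersection of circle(N, 31.0) and circle(V, 34.1). With |NV| = 46.72, the foot of the radical line on NV is 21.20 from N and the perpendicular offset is √(31.0² − 21.20²) = 22.62. Taking the left-of-NV solution: B = (25.59, 30.57).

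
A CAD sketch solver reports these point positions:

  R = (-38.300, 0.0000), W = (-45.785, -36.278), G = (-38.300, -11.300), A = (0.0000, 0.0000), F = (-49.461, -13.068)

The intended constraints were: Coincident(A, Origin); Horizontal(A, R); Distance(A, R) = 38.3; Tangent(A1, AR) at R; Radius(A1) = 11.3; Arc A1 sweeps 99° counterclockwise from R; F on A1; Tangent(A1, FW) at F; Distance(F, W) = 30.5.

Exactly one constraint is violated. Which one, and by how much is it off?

Distance(F, W) = 30.5 — off by 7.00.

A = (0.00, 0.00) ✓; A.y = 0.00, R.y = 0.00 ✓; |AR| = 38.30 ✓; ∠(GR, RA) = 90.00° ✓; |GR| = 11.30 ✓; bearing(G→F) − bearing(G→R) = 99.00° ✓; |GF| = 11.30 ✓; ∠(GF, FW) = 90.00° ✓; |FW| = 23.50 ✗.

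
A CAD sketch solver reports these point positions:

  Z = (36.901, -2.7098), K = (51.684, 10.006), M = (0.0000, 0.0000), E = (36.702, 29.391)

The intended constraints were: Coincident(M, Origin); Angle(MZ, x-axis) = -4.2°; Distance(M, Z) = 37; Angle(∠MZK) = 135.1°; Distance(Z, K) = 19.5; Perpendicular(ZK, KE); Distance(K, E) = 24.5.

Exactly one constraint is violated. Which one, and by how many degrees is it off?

Perpendicular(ZK, KE) — off by 3.00°.

M = (0.00, 0.00) ✓; MZ at -4.200° ✓; |MZ| = 37.00 ✓; ∠MZK = 135.1° ✓; |ZK| = 19.50 ✓; ∠(ZK, KE) = 87.00° ✗; |KE| = 24.50 ✓.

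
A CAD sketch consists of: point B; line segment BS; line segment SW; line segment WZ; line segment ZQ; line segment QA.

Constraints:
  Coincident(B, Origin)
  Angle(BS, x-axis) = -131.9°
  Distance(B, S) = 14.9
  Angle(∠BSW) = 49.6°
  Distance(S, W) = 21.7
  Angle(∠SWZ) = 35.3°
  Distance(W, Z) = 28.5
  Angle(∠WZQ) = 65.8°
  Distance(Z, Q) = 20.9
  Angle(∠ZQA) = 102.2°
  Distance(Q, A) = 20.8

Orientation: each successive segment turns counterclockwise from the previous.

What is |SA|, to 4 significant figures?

18.26

B is at the origin; BS runs at -131.9° with length 14.9, so S = (-9.951, -11.09). ∠BSW = 49.6° gives SW at -1.500° from the x-axis; with |SW| = 21.7, W = (11.74, -11.66). ∠SWZ = 35.3° gives WZ at 143.2° from the x-axis; with |WZ| = 28.5, Z = (-11.08, 5.414). ∠WZQ = 65.8° gives ZQ at -102.6° from the x-axis; with |ZQ| = 20.9, Q = (-15.64, -14.98). ∠ZQA = 102.2° gives QA at -24.80° from the x-axis; with |QA| = 20.8, A = (3.244, -23.71). Then |SA| = |A − S| = 18.26.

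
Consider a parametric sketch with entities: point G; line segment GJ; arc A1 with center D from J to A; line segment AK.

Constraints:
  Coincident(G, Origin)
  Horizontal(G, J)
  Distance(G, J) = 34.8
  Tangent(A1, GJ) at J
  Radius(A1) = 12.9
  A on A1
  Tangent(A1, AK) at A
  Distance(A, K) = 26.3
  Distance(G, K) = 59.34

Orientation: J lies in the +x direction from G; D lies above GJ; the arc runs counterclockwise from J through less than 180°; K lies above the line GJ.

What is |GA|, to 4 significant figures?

49.86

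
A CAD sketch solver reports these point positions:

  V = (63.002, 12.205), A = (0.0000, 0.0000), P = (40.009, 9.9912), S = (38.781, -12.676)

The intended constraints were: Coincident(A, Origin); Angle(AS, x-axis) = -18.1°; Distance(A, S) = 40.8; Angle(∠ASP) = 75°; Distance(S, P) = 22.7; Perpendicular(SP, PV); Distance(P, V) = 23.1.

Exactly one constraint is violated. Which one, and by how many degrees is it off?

Perpendicular(SP, PV) — off by 8.60°.

A = (0.00, 0.00) ✓; AS at -18.10° ✓; |AS| = 40.80 ✓; ∠ASP = 75.00° ✓; |SP| = 22.70 ✓; ∠(SP, PV) = 81.40° ✗; |PV| = 23.10 ✓.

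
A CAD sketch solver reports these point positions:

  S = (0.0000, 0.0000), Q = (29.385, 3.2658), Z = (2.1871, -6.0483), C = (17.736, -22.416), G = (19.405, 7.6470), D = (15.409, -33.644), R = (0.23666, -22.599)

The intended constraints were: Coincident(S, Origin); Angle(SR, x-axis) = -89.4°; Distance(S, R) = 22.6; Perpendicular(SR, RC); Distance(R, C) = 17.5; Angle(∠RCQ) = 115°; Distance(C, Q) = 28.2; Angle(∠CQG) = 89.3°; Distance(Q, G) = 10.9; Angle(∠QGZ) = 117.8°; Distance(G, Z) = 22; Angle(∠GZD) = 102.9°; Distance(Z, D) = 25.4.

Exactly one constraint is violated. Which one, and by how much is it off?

Distance(Z, D) = 25.4 — off by 5.20.

S = (0.00, 0.00) ✓; SR at -89.40° ✓; |SR| = 22.60 ✓; ∠(SR, RC) = 90.00° ✓; |RC| = 17.50 ✓; ∠RCQ = 115.0° ✓; |CQ| = 28.20 ✓; ∠CQG = 89.30° ✓; |QG| = 10.90 ✓; ∠QGZ = 117.8° ✓; |GZ| = 22.00 ✓; ∠GZD = 102.9° ✓; |ZD| = 30.60 ✗.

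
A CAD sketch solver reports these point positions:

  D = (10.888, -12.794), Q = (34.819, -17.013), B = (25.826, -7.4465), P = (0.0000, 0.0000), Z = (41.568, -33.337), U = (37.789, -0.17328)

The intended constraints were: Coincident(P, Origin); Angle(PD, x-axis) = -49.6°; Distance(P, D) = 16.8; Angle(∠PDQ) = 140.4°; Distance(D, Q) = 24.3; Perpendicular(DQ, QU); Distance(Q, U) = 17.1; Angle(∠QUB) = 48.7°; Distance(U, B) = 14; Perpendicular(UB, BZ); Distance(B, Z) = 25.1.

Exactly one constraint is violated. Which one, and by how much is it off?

Distance(B, Z) = 25.1 — off by 5.20.

P = (0.00, 0.00) ✓; PD at -49.60° ✓; |PD| = 16.80 ✓; ∠PDQ = 140.4° ✓; |DQ| = 24.30 ✓; ∠(DQ, QU) = 90.00° ✓; |QU| = 17.10 ✓; ∠QUB = 48.70° ✓; |UB| = 14.00 ✓; ∠(UB, BZ) = 90.00° ✓; |BZ| = 30.30 ✗.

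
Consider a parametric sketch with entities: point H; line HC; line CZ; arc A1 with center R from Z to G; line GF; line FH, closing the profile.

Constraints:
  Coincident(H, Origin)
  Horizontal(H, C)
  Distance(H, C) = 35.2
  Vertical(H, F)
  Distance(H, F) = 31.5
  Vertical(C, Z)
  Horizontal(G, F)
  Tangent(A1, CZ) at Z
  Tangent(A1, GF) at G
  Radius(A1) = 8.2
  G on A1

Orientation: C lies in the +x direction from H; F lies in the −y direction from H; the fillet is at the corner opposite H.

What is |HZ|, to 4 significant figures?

42.21

H is at the origin; HC is horizontal with |HC| = 35.2 and C on the +x side, so C = (35.20, 0.000). H and F share the same x with |HF| = 31.5 and F on the −y side, so F = (0.000, -31.50). The virtual corner opposite H is at (35.20, -31.50). Tangency of A1 to CZ means the radius RZ is perpendicular to CZ and the tangent condition forces RG to be normal to GF, with radius 8.2, so the center R sits 8.2 in from both sides at R = (27.00, -23.30). That places the tangent points at Z = (35.20, -23.30) on CZ and G = (27.00, -31.50) on GF. Then |HZ| = |Z − H| = 42.21.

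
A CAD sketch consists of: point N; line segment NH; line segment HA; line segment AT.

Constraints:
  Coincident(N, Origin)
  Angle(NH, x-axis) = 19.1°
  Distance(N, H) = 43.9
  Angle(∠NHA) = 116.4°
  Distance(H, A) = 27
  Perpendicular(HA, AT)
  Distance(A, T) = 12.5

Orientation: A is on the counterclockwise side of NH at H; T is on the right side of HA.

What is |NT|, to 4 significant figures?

69.64

N is at the origin; NH runs at 19.1° with length 43.9, so H = 43.9·(cos 19.1°, sin 19.1°) = (41.48, 14.36). ∠NHA = 116.4°, so HA runs at 19.1° + (180° − 116.4°) = 82.70° from the x-axis; with |HA| = 27.0, A = H + 27.0·(cos 82.70°, sin 82.70°) = (44.91, 41.15). The perpendicularity gives AT at right angles to HA; with |AT| = 12.5 on the right of HA, T = A + 12.5·(0.9919, -0.1271) = (57.31, 39.56). Then |NT| = |T − N| = 69.64.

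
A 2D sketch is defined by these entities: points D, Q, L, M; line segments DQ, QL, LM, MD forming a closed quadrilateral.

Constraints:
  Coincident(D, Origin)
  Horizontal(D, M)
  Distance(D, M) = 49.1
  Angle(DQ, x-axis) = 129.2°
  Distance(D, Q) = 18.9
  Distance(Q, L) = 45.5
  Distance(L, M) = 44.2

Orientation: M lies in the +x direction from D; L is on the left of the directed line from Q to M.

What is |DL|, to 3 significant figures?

46.8

Checks: |QL| = 45.50 ✓; |LM| = 44.20 ✓.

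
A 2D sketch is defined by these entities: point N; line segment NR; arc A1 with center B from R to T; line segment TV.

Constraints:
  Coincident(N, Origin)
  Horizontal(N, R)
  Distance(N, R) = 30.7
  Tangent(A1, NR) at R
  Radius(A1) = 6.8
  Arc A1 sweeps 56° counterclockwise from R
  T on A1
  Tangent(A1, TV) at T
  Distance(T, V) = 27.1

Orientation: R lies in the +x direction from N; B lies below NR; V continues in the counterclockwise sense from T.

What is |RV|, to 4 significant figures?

32.87

N is at the origin; N and R share the same y with |NR| = 30.7 and R on the +x side, so R = (30.70, 0.000). A1 meets NR tangentially, so BR is at right angles to NR, so B = R + (0, -6.8) = (30.70, -6.800). On A1, R sits at bearing 90° from B; a 56° counterclockwise sweep puts T at bearing 146°, so T = B + 6.8·(cos 146°, sin 146°) = (25.06, -2.997). A1 meets TV tangentially, so BT is at right angles to TV, so TV runs along (−sin 146°, cos 146°); with |TV| = 27.1, V = (9.908, -25.46). Then |RV| = |V − R| = 32.87.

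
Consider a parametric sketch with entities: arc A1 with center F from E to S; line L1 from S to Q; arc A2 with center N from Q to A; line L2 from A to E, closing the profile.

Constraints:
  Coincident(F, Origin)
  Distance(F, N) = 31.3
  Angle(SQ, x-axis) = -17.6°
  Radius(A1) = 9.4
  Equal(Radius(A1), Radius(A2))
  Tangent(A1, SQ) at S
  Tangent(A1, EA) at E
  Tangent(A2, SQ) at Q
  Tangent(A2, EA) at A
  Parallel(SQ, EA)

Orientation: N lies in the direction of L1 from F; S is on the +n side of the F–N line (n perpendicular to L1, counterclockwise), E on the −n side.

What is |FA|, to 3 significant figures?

32.7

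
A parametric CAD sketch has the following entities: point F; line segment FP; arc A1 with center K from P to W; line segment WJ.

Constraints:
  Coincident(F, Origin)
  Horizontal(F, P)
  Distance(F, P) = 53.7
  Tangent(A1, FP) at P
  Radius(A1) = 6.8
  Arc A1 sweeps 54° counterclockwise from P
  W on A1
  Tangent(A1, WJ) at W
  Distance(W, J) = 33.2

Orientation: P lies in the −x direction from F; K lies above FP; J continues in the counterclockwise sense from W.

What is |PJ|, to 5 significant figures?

38.803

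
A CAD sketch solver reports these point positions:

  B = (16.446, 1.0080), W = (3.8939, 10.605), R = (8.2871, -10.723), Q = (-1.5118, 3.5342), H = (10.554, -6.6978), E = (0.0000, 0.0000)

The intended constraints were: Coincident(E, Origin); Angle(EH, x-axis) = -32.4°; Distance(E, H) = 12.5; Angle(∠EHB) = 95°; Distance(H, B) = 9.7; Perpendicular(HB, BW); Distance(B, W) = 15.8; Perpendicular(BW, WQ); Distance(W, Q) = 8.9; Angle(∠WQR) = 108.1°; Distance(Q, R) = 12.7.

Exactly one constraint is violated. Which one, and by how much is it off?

Distance(Q, R) = 12.7 — off by 4.60.

E = (0.00, 0.00) ✓; EH at -32.40° ✓; |EH| = 12.50 ✓; ∠EHB = 95.00° ✓; |HB| = 9.700 ✓; ∠(HB, BW) = 90.00° ✓; |BW| = 15.80 ✓; ∠(BW, WQ) = 90.00° ✓; |WQ| = 8.900 ✓; ∠WQR = 108.1° ✓; |QR| = 17.30 ✗.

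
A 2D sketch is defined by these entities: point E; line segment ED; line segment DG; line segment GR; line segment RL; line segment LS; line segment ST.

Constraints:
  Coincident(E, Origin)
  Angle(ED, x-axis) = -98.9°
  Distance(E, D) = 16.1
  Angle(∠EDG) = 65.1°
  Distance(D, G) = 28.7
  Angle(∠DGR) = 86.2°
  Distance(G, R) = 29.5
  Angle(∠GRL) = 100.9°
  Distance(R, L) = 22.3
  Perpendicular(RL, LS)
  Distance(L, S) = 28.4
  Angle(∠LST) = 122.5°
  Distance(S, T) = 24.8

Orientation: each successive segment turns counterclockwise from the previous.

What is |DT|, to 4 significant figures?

23.41

E is at the origin; ED runs at -98.9° with length 16.1, so D = (-2.491, -15.91). ∠EDG = 65.1° gives DG at 16.00° from the x-axis; with |DG| = 28.7, G = (25.10, -7.995). ∠DGR = 86.2° gives GR at 109.8° from the x-axis; with |GR| = 29.5, R = (15.10, 19.76). ∠GRL = 100.9° gives RL at -171.1° from the x-axis; with |RL| = 22.3, L = (-6.927, 16.31). The perpendicularity gives LS at right angles to RL, so LS runs at -81.10°; with |LS| = 28.4, S = (-2.533, -11.75). ∠LST = 122.5° gives ST at -23.60° from the x-axis; with |ST| = 24.8, T = (20.19, -21.68). Then |DT| = |T − D| = 23.41.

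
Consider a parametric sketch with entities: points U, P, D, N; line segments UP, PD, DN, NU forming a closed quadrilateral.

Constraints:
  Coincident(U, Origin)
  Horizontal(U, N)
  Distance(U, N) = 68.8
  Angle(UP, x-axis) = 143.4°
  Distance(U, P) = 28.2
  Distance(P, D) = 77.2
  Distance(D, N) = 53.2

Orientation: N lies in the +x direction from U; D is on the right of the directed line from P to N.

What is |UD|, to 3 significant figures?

49.5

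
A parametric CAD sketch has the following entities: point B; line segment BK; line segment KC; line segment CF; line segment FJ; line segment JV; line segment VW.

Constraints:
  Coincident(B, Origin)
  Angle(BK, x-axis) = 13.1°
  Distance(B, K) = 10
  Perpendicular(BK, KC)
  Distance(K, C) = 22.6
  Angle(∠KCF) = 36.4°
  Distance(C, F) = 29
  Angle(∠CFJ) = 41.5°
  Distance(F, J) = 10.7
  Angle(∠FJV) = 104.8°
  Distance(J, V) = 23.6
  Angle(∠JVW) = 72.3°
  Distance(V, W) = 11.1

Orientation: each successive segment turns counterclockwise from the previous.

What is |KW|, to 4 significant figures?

27.58

B is at the origin; BK runs at 13.1° with length 10.0, so K = (9.740, 2.267). The perpendicularity gives KC at right angles to BK, so KC runs at 103.1°; with |KC| = 22.6, C = (4.617, 24.28). ∠KCF = 36.4° gives CF at -113.3° from the x-axis; with |CF| = 29.0, F = (-6.853, -2.357). ∠CFJ = 41.5° gives FJ at 25.20° from the x-axis; with |FJ| = 10.7, J = (2.828, 2.199). ∠FJV = 104.8° gives JV at 100.4° from the x-axis; with |JV| = 23.6, V = (-1.432, 25.41). ∠JVW = 72.3° gives VW at -151.9° from the x-axis; with |VW| = 11.1, W = (-11.22, 20.18). Then |KW| = |W − K| = 27.58.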